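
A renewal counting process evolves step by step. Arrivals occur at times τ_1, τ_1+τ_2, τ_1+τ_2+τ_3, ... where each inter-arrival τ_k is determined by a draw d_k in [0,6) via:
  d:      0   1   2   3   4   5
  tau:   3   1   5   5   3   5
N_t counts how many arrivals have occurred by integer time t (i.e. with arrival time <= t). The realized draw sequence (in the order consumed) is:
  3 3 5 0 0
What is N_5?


1

draw d_1=3: τ_1=5, arrival time A_1=5
draw d_2=3: τ_2=5, arrival time A_2=10
draw d_3=5: τ_3=5, arrival time A_3=15
draw d_4=0: τ_4=3, arrival time A_4=18
draw d_5=0: τ_5=3, arrival time A_5=21
N_t over t=0..5: 0:0 1:0 2:0 3:0 4:0 5:1


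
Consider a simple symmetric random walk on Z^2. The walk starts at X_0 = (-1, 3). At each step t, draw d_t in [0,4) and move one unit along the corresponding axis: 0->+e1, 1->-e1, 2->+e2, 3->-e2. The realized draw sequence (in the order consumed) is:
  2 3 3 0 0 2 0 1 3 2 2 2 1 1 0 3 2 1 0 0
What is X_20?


t=0: X=(-1, 3), d=2 → +e2, X_1=(-1, 4)
t=1: X=(-1, 4), d=3 → -e2, X_2=(-1, 3)
t=2: X=(-1, 3), d=3 → -e2, X_3=(-1, 2)
t=3: X=(-1, 2), d=0 → +e1, X_4=(0, 2)
t=4: X=(0, 2), d=0 → +e1, X_5=(1, 2)
t=5: X=(1, 2), d=2 → +e2, X_6=(1, 3)
t=6: X=(1, 3), d=0 → +e1, X_7=(2, 3)
t=7: X=(2, 3), d=1 → -e1, X_8=(1, 3)
t=8: X=(1, 3), d=3 → -e2, X_9=(1, 2)
t=9: X=(1, 2), d=2 → +e2, X_10=(1, 3)
t=10: X=(1, 3), d=2 → +e2, X_11=(1, 4)
t=11: X=(1, 4), d=2 → +e2, X_12=(1, 5)
t=12: X=(1, 5), d=1 → -e1, X_13=(0, 5)
t=13: X=(0, 5), d=1 → -e1, X_14=(-1, 5)
t=14: X=(-1, 5), d=0 → +e1, X_15=(0, 5)
t=15: X=(0, 5), d=3 → -e2, X_16=(0, 4)
t=16: X=(0, 4), d=2 → +e2, X_17=(0, 5)
t=17: X=(0, 5), d=1 → -e1, X_18=(-1, 5)
t=18: X=(-1, 5), d=0 → +e1, X_19=(0, 5)
t=19: X=(0, 5), d=0 → +e1, X_20=(1, 5)

(1, 5)


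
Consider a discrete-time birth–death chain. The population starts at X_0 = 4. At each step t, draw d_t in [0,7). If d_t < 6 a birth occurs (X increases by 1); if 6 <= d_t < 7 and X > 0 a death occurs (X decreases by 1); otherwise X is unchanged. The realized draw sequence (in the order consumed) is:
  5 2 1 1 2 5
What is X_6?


t=0: X=4, d=5 → birth, X_1=5
t=1: X=5, d=2 → birth, X_2=6
t=2: X=6, d=1 → birth, X_3=7
t=3: X=7, d=1 → birth, X_4=8
t=4: X=8, d=2 → birth, X_5=9
t=5: X=9, d=5 → birth, X_6=10

10


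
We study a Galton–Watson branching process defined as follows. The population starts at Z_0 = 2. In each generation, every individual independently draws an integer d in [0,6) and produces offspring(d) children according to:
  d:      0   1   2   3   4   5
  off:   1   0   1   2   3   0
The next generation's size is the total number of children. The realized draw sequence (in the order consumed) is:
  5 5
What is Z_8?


gen 0: Z_0=2, draws=[5, 5], offspring=[0, 0], Z_1=0
gen 1: Z_1=0, draws=[], offspring=[], Z_2=0
gen 2: Z_2=0, draws=[], offspring=[], Z_3=0
gen 3: Z_3=0, draws=[], offspring=[], Z_4=0
gen 4: Z_4=0, draws=[], offspring=[], Z_5=0
gen 5: Z_5=0, draws=[], offspring=[], Z_6=0
gen 6: Z_6=0, draws=[], offspring=[], Z_7=0
gen 7: Z_7=0, draws=[], offspring=[], Z_8=0

0


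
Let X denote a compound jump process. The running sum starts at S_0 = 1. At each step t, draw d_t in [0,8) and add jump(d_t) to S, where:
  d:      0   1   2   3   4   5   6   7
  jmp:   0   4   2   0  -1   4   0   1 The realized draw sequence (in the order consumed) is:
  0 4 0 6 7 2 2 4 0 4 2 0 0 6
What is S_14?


5

t=0: S=1, d=0, jump=0, S_1=1
t=1: S=1, d=4, jump=-1, S_2=0
t=2: S=0, d=0, jump=0, S_3=0
t=3: S=0, d=6, jump=0, S_4=0
t=4: S=0, d=7, jump=1, S_5=1
t=5: S=1, d=2, jump=2, S_6=3
t=6: S=3, d=2, jump=2, S_7=5
t=7: S=5, d=4, jump=-1, S_8=4
t=8: S=4, d=0, jump=0, S_9=4
t=9: S=4, d=4, jump=-1, S_10=3
t=10: S=3, d=2, jump=2, S_11=5
t=11: S=5, d=0, jump=0, S_12=5
t=12: S=5, d=0, jump=0, S_13=5
t=13: S=5, d=6, jump=0, S_14=5


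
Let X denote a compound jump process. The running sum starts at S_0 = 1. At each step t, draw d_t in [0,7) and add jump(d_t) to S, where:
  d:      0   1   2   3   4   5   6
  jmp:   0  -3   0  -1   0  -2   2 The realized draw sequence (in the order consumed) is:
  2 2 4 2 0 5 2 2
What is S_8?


-1

t=0: S=1, d=2, jump=0, S_1=1
t=1: S=1, d=2, jump=0, S_2=1
t=2: S=1, d=4, jump=0, S_3=1
t=3: S=1, d=2, jump=0, S_4=1
t=4: S=1, d=0, jump=0, S_5=1
t=5: S=1, d=5, jump=-2, S_6=-1
t=6: S=-1, d=2, jump=0, S_7=-1
t=7: S=-1, d=2, jump=0, S_8=-1


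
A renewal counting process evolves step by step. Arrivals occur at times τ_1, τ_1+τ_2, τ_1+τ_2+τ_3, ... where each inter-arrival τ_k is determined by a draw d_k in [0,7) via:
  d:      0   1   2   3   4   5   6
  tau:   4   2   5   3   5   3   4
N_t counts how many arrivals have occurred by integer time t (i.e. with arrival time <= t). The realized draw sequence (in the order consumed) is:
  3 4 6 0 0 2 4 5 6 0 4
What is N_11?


2

draw d_1=3: τ_1=3, arrival time A_1=3
draw d_2=4: τ_2=5, arrival time A_2=8
draw d_3=6: τ_3=4, arrival time A_3=12
draw d_4=0: τ_4=4, arrival time A_4=16
draw d_5=0: τ_5=4, arrival time A_5=20
draw d_6=2: τ_6=5, arrival time A_6=25
draw d_7=4: τ_7=5, arrival time A_7=30
draw d_8=5: τ_8=3, arrival time A_8=33
draw d_9=6: τ_9=4, arrival time A_9=37
draw d_10=0: τ_10=4, arrival time A_10=41
draw d_11=4: τ_11=5, arrival time A_11=46
N_t over t=0..11: 0:0 1:0 2:0 3:1 4:1 5:1 6:1 7:1 8:2 9:2 10:2 11:2


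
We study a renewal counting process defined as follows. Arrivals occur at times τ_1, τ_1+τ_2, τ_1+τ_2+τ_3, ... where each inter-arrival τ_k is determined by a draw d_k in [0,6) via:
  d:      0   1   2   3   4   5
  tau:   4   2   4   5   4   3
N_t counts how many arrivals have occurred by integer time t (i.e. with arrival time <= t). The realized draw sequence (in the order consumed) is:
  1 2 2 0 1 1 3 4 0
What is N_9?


2

draw d_1=1: τ_1=2, arrival time A_1=2
draw d_2=2: τ_2=4, arrival time A_2=6
draw d_3=2: τ_3=4, arrival time A_3=10
draw d_4=0: τ_4=4, arrival time A_4=14
draw d_5=1: τ_5=2, arrival time A_5=16
draw d_6=1: τ_6=2, arrival time A_6=18
draw d_7=3: τ_7=5, arrival time A_7=23
draw d_8=4: τ_8=4, arrival time A_8=27
draw d_9=0: τ_9=4, arrival time A_9=31
N_t over t=0..9: 0:0 1:0 2:1 3:1 4:1 5:1 6:2 7:2 8:2 9:2


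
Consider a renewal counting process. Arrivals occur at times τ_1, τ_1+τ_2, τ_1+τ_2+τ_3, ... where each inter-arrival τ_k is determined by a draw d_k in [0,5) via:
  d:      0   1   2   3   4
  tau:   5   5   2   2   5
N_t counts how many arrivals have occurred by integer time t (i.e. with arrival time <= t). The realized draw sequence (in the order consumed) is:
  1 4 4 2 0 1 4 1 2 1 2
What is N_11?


2

draw d_1=1: τ_1=5, arrival time A_1=5
draw d_2=4: τ_2=5, arrival time A_2=10
draw d_3=4: τ_3=5, arrival time A_3=15
draw d_4=2: τ_4=2, arrival time A_4=17
draw d_5=0: τ_5=5, arrival time A_5=22
draw d_6=1: τ_6=5, arrival time A_6=27
draw d_7=4: τ_7=5, arrival time A_7=32
draw d_8=1: τ_8=5, arrival time A_8=37
draw d_9=2: τ_9=2, arrival time A_9=39
draw d_10=1: τ_10=5, arrival time A_10=44
draw d_11=2: τ_11=2, arrival time A_11=46
N_t over t=0..11: 0:0 1:0 2:0 3:0 4:0 5:1 6:1 7:1 8:1 9:1 10:2 11:2


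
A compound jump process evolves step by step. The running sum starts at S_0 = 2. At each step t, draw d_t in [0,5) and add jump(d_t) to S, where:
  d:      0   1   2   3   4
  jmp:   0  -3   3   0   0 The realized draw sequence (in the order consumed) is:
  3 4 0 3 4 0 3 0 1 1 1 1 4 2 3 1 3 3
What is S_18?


-10

t=0: S=2, d=3, jump=0, S_1=2
t=1: S=2, d=4, jump=0, S_2=2
t=2: S=2, d=0, jump=0, S_3=2
t=3: S=2, d=3, jump=0, S_4=2
t=4: S=2, d=4, jump=0, S_5=2
t=5: S=2, d=0, jump=0, S_6=2
t=6: S=2, d=3, jump=0, S_7=2
t=7: S=2, d=0, jump=0, S_8=2
t=8: S=2, d=1, jump=-3, S_9=-1
t=9: S=-1, d=1, jump=-3, S_10=-4
t=10: S=-4, d=1, jump=-3, S_11=-7
t=11: S=-7, d=1, jump=-3, S_12=-10
t=12: S=-10, d=4, jump=0, S_13=-10
t=13: S=-10, d=2, jump=3, S_14=-7
t=14: S=-7, d=3, jump=0, S_15=-7
t=15: S=-7, d=1, jump=-3, S_16=-10
t=16: S=-10, d=3, jump=0, S_17=-10
t=17: S=-10, d=3, jump=0, S_18=-10


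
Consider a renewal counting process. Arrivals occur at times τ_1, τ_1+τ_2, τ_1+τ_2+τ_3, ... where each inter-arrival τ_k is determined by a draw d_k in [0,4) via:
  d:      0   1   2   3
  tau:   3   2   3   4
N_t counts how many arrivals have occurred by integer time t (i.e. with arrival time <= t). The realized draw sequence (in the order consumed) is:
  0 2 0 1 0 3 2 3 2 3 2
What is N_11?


4

draw d_1=0: τ_1=3, arrival time A_1=3
draw d_2=2: τ_2=3, arrival time A_2=6
draw d_3=0: τ_3=3, arrival time A_3=9
draw d_4=1: τ_4=2, arrival time A_4=11
draw d_5=0: τ_5=3, arrival time A_5=14
draw d_6=3: τ_6=4, arrival time A_6=18
draw d_7=2: τ_7=3, arrival time A_7=21
draw d_8=3: τ_8=4, arrival time A_8=25
draw d_9=2: τ_9=3, arrival time A_9=28
draw d_10=3: τ_10=4, arrival time A_10=32
draw d_11=2: τ_11=3, arrival time A_11=35
N_t over t=0..11: 0:0 1:0 2:0 3:1 4:1 5:1 6:2 7:2 8:2 9:3 10:3 11:4


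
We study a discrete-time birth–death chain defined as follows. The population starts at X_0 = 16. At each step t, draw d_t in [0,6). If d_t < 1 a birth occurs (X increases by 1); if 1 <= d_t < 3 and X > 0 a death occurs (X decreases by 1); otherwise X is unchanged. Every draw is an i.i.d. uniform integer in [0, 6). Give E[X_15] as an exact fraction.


27/2

X can drop by at most 1 per step and X_0 = 16 > T = 15, so X_t >= 16 − t >= 1 > 0 for every t <= 15: the floor at 0 (the 'and X > 0' condition) never binds. Hence X_15 = X_0 + Σ_{t<15} Y_t with i.i.d. increments Y_t = y(d_t) ∈ {+1, −1, 0}.
Outcome values over d=0..5: [1, -1, -1, 0, 0, 0]
Σy = -1, Σy² = 3, M = 6
μ = -1/6 = -1/6,  σ² = 3/6 − (-1/6)² = 17/36
E[X_15] = 16 + 15·(-1/6) = 27/2


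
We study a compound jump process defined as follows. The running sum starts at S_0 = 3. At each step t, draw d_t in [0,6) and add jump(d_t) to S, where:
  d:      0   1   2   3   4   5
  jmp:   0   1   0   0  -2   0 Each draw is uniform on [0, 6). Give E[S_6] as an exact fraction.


Outcome values over d=0..5: [0, 1, 0, 0, -2, 0]
Σy = -1, Σy² = 5, M = 6
μ = -1/6 = -1/6,  σ² = 5/6 − (-1/6)² = 29/36
E[S_6] = 3 + 6·(-1/6) = 2

2


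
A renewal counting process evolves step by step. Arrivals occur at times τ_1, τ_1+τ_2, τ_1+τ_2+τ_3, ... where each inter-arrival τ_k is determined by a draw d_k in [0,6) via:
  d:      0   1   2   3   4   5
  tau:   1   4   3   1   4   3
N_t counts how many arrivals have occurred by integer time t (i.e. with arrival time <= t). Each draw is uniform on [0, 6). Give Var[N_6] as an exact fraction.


429356/531441

Inter-arrival values over d=0..5: [1, 4, 3, 1, 4, 3]
Each d has probability 1/6, so the pmf of τ is: f(1) = 1/3, f(3) = 1/3, f(4) = 1/3
Let p_n(j) = P(N_n = j), with p_0 = [1]. Condition on τ_1: p_n(0) = P(τ > n), and for j >= 1, p_n(j) = Σ_{k<=n} f(k)·p_{n−k}(j−1)
p_1 = [2/3, 1/3]  (j = 0..1)
p_2 = [2/3, 2/9, 1/9]  (j = 0..2)
p_3 = [1/3, 5/9, 2/27, 1/27]  (j = 0..3)
p_4 = [0, 2/3, 8/27, 2/81, 1/81]  (j = 0..4)
p_5 = [0, 4/9, 11/27, 11/81, 2/243, 1/243]  (j = 0..5)
p_6 = [0, 1/3, 11/27, 16/81, 14/243, 2/729, 1/729]  (j = 0..6)
E[N_6] = Σ j·p_6(j) = 1453/729;  E[N_6²] = Σ j²·p_6(j) = 3485/729
Var[N_6] = 3485/729 − (1453/729)² = 429356/531441


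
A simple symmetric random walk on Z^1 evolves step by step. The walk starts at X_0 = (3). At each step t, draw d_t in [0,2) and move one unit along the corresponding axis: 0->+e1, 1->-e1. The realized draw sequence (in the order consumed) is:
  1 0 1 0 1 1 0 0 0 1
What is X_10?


(3)

t=0: X=(3), d=1 → -e1, X_1=(2)
t=1: X=(2), d=0 → +e1, X_2=(3)
t=2: X=(3), d=1 → -e1, X_3=(2)
t=3: X=(2), d=0 → +e1, X_4=(3)
t=4: X=(3), d=1 → -e1, X_5=(2)
t=5: X=(2), d=1 → -e1, X_6=(1)
t=6: X=(1), d=0 → +e1, X_7=(2)
t=7: X=(2), d=0 → +e1, X_8=(3)
t=8: X=(3), d=0 → +e1, X_9=(4)
t=9: X=(4), d=1 → -e1, X_10=(3)


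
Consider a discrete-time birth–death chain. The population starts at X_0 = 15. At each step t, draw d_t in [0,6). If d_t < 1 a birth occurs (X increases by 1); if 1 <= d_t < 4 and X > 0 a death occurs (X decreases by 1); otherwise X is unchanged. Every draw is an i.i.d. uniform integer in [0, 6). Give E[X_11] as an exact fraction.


34/3

X can drop by at most 1 per step and X_0 = 15 > T = 11, so X_t >= 15 − t >= 4 > 0 for every t <= 11: the floor at 0 (the 'and X > 0' condition) never binds. Hence X_11 = X_0 + Σ_{t<11} Y_t with i.i.d. increments Y_t = y(d_t) ∈ {+1, −1, 0}.
Outcome values over d=0..5: [1, -1, -1, -1, 0, 0]
Σy = -2, Σy² = 4, M = 6
μ = -2/6 = -1/3,  σ² = 4/6 − (-1/3)² = 5/9
E[X_11] = 15 + 11·(-1/3) = 34/3


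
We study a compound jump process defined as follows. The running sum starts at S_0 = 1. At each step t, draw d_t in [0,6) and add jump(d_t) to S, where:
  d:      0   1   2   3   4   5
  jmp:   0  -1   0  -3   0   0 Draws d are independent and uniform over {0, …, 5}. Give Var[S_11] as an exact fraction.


121/9

Outcome values over d=0..5: [0, -1, 0, -3, 0, 0]
Σy = -4, Σy² = 10, M = 6
μ = -4/6 = -2/3,  σ² = 10/6 − (-2/3)² = 11/9
Independent increments: Var[S_11] = 11·σ² = 11·(11/9) = 121/9


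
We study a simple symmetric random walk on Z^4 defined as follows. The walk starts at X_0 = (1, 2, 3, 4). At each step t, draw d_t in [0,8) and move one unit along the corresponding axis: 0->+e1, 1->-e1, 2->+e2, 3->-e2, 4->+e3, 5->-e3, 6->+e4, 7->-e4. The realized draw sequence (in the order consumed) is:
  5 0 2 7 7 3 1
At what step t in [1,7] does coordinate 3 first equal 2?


1

t=0: X=(1, 2, 3, 4), d=5 → -e3, X_1=(1, 2, 2, 4)
t=1: X=(1, 2, 2, 4), d=0 → +e1, X_2=(2, 2, 2, 4)
t=2: X=(2, 2, 2, 4), d=2 → +e2, X_3=(2, 3, 2, 4)
t=3: X=(2, 3, 2, 4), d=7 → -e4, X_4=(2, 3, 2, 3)
t=4: X=(2, 3, 2, 3), d=7 → -e4, X_5=(2, 3, 2, 2)
t=5: X=(2, 3, 2, 2), d=3 → -e2, X_6=(2, 2, 2, 2)
t=6: X=(2, 2, 2, 2), d=1 → -e1, X_7=(1, 2, 2, 2)


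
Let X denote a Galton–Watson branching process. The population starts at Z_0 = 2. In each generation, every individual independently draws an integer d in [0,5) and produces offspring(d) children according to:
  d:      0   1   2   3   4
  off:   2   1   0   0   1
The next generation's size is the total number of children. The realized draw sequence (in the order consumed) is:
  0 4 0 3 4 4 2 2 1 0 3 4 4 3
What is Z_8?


gen 0: Z_0=2, draws=[0, 4], offspring=[2, 1], Z_1=3
gen 1: Z_1=3, draws=[0, 3, 4], offspring=[2, 0, 1], Z_2=3
gen 2: Z_2=3, draws=[4, 2, 2], offspring=[1, 0, 0], Z_3=1
gen 3: Z_3=1, draws=[1], offspring=[1], Z_4=1
gen 4: Z_4=1, draws=[0], offspring=[2], Z_5=2
gen 5: Z_5=2, draws=[3, 4], offspring=[0, 1], Z_6=1
gen 6: Z_6=1, draws=[4], offspring=[1], Z_7=1
gen 7: Z_7=1, draws=[3], offspring=[0], Z_8=0

0


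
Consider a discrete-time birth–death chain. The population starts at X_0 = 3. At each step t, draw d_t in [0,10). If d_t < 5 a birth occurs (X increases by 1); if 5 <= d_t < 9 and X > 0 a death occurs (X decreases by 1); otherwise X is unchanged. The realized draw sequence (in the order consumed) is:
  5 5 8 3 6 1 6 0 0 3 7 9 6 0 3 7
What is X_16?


2

t=0: X=3, d=5 → death, X_1=2
t=1: X=2, d=5 → death, X_2=1
t=2: X=1, d=8 → death, X_3=0
t=3: X=0, d=3 → birth, X_4=1
t=4: X=1, d=6 → death, X_5=0
t=5: X=0, d=1 → birth, X_6=1
t=6: X=1, d=6 → death, X_7=0
t=7: X=0, d=0 → birth, X_8=1
t=8: X=1, d=0 → birth, X_9=2
t=9: X=2, d=3 → birth, X_10=3
t=10: X=3, d=7 → death, X_11=2
t=11: X=2, d=9 → hold, X_12=2
t=12: X=2, d=6 → death, X_13=1
t=13: X=1, d=0 → birth, X_14=2
t=14: X=2, d=3 → birth, X_15=3
t=15: X=3, d=7 → death, X_16=2


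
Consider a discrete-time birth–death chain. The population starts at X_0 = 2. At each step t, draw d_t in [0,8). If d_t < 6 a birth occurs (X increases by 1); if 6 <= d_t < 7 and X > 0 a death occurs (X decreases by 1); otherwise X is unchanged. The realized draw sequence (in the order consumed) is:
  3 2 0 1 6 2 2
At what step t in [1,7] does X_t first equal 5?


t=0: X=2, d=3 → birth, X_1=3
t=1: X=3, d=2 → birth, X_2=4
t=2: X=4, d=0 → birth, X_3=5
t=3: X=5, d=1 → birth, X_4=6
t=4: X=6, d=6 → death, X_5=5
t=5: X=5, d=2 → birth, X_6=6
t=6: X=6, d=2 → birth, X_7=7

3


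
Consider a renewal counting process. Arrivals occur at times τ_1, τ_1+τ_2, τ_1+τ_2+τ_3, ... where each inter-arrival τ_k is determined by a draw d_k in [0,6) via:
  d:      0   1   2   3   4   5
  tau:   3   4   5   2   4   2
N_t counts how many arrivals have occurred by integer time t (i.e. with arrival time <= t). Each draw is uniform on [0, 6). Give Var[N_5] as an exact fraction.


Inter-arrival values over d=0..5: [3, 4, 5, 2, 4, 2]
Each d has probability 1/6, so the pmf of τ is: f(2) = 1/3, f(3) = 1/6, f(4) = 1/3, f(5) = 1/6
Let p_n(j) = P(N_n = j), with p_0 = [1]. Condition on τ_1: p_n(0) = P(τ > n), and for j >= 1, p_n(j) = Σ_{k<=n} f(k)·p_{n−k}(j−1)
p_1 = [1]  (j = 0)
p_2 = [2/3, 1/3]  (j = 0..1)
p_3 = [1/2, 1/2]  (j = 0..1)
p_4 = [1/6, 13/18, 1/9]  (j = 0..2)
p_5 = [0, 7/9, 2/9]  (j = 0..2)
E[N_5] = Σ j·p_5(j) = 11/9;  E[N_5²] = Σ j²·p_5(j) = 5/3
Var[N_5] = 5/3 − (11/9)² = 14/81

14/81


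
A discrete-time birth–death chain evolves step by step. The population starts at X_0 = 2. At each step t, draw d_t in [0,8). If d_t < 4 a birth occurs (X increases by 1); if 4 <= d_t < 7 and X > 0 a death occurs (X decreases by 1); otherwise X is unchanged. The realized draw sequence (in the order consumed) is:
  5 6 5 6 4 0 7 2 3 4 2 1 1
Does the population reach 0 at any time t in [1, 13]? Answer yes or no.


t=0: X=2, d=5 → death, X_1=1
t=1: X=1, d=6 → death, X_2=0
t=2: X=0, d=5 → hold, X_3=0
t=3: X=0, d=6 → hold, X_4=0
t=4: X=0, d=4 → hold, X_5=0
t=5: X=0, d=0 → birth, X_6=1
t=6: X=1, d=7 → hold, X_7=1
t=7: X=1, d=2 → birth, X_8=2
t=8: X=2, d=3 → birth, X_9=3
t=9: X=3, d=4 → death, X_10=2
t=10: X=2, d=2 → birth, X_11=3
t=11: X=3, d=1 → birth, X_12=4
t=12: X=4, d=1 → birth, X_13=5

yes


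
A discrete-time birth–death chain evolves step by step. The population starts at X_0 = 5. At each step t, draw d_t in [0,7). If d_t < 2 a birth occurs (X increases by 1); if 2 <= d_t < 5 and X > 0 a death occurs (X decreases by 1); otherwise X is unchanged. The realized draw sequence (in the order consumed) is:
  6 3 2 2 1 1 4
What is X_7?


3

t=0: X=5, d=6 → hold, X_1=5
t=1: X=5, d=3 → death, X_2=4
t=2: X=4, d=2 → death, X_3=3
t=3: X=3, d=2 → death, X_4=2
t=4: X=2, d=1 → birth, X_5=3
t=5: X=3, d=1 → birth, X_6=4
t=6: X=4, d=4 → death, X_7=3


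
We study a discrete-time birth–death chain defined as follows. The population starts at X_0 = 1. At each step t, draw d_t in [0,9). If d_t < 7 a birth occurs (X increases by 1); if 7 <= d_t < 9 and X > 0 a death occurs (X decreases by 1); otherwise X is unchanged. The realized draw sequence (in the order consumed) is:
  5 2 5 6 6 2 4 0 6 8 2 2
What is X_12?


11

t=0: X=1, d=5 → birth, X_1=2
t=1: X=2, d=2 → birth, X_2=3
t=2: X=3, d=5 → birth, X_3=4
t=3: X=4, d=6 → birth, X_4=5
t=4: X=5, d=6 → birth, X_5=6
t=5: X=6, d=2 → birth, X_6=7
t=6: X=7, d=4 → birth, X_7=8
t=7: X=8, d=0 → birth, X_8=9
t=8: X=9, d=6 → birth, X_9=10
t=9: X=10, d=8 → death, X_10=9
t=10: X=9, d=2 → birth, X_11=10
t=11: X=10, d=2 → birth, X_12=11


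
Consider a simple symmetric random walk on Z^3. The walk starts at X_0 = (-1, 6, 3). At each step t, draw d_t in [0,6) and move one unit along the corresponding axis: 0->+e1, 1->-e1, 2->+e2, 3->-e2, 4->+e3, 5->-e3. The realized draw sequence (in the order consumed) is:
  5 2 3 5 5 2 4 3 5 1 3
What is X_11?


t=0: X=(-1, 6, 3), d=5 → -e3, X_1=(-1, 6, 2)
t=1: X=(-1, 6, 2), d=2 → +e2, X_2=(-1, 7, 2)
t=2: X=(-1, 7, 2), d=3 → -e2, X_3=(-1, 6, 2)
t=3: X=(-1, 6, 2), d=5 → -e3, X_4=(-1, 6, 1)
t=4: X=(-1, 6, 1), d=5 → -e3, X_5=(-1, 6, 0)
t=5: X=(-1, 6, 0), d=2 → +e2, X_6=(-1, 7, 0)
t=6: X=(-1, 7, 0), d=4 → +e3, X_7=(-1, 7, 1)
t=7: X=(-1, 7, 1), d=3 → -e2, X_8=(-1, 6, 1)
t=8: X=(-1, 6, 1), d=5 → -e3, X_9=(-1, 6, 0)
t=9: X=(-1, 6, 0), d=1 → -e1, X_10=(-2, 6, 0)
t=10: X=(-2, 6, 0), d=3 → -e2, X_11=(-2, 5, 0)

(-2, 5, 0)


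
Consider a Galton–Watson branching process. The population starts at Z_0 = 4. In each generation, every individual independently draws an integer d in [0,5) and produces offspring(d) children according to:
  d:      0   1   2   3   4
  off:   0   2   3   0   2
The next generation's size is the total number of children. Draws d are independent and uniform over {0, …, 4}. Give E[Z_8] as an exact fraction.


Outcome values over d=0..4: [0, 2, 3, 0, 2]
Σy = 7, Σy² = 17, M = 5
μ = 7/5 = 7/5,  σ² = 17/5 − (7/5)² = 36/25
E[Z_0] = 4
E[Z_1] = 7/5·E[Z_0] = 28/5
E[Z_2] = 7/5·E[Z_1] = 196/25
E[Z_3] = 7/5·E[Z_2] = 1372/125
E[Z_4] = 7/5·E[Z_3] = 9604/625
E[Z_5] = 7/5·E[Z_4] = 67228/3125
E[Z_6] = 7/5·E[Z_5] = 470596/15625
E[Z_7] = 7/5·E[Z_6] = 3294172/78125
E[Z_8] = 7/5·E[Z_7] = 23059204/390625

23059204/390625


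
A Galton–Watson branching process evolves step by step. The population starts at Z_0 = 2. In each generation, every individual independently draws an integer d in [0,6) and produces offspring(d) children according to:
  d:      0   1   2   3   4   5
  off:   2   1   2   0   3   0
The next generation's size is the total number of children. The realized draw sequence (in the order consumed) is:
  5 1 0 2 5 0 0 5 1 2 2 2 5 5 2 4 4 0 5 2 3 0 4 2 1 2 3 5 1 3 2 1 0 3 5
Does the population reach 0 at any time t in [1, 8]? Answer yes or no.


gen 0: Z_0=2, draws=[5, 1], offspring=[0, 1], Z_1=1
gen 1: Z_1=1, draws=[0], offspring=[2], Z_2=2
gen 2: Z_2=2, draws=[2, 5], offspring=[2, 0], Z_3=2
gen 3: Z_3=2, draws=[0, 0], offspring=[2, 2], Z_4=4
gen 4: Z_4=4, draws=[5, 1, 2, 2], offspring=[0, 1, 2, 2], Z_5=5
gen 5: Z_5=5, draws=[2, 5, 5, 2, 4], offspring=[2, 0, 0, 2, 3], Z_6=7
gen 6: Z_6=7, draws=[4, 0, 5, 2, 3, 0, 4], offspring=[3, 2, 0, 2, 0, 2, 3], Z_7=12
gen 7: Z_7=12, draws=[2, 1, 2, 3, 5, 1, 3, 2, 1, 0, 3, 5], offspring=[2, 1, 2, 0, 0, 1, 0, 2, 1, 2, 0, 0], Z_8=11

no


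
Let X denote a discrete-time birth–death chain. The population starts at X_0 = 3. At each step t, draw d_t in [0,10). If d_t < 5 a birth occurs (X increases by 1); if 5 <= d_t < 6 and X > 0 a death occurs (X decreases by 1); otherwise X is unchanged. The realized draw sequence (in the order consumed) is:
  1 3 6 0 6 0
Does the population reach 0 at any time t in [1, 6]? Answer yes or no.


t=0: X=3, d=1 → birth, X_1=4
t=1: X=4, d=3 → birth, X_2=5
t=2: X=5, d=6 → hold, X_3=5
t=3: X=5, d=0 → birth, X_4=6
t=4: X=6, d=6 → hold, X_5=6
t=5: X=6, d=0 → birth, X_6=7

no


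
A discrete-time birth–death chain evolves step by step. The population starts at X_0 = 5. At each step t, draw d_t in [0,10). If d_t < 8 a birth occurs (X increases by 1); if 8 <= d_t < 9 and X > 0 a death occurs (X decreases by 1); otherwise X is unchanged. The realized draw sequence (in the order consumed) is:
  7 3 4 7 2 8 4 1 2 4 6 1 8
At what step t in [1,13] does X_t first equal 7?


2

t=0: X=5, d=7 → birth, X_1=6
t=1: X=6, d=3 → birth, X_2=7
t=2: X=7, d=4 → birth, X_3=8
t=3: X=8, d=7 → birth, X_4=9
t=4: X=9, d=2 → birth, X_5=10
t=5: X=10, d=8 → death, X_6=9
t=6: X=9, d=4 → birth, X_7=10
t=7: X=10, d=1 → birth, X_8=11
t=8: X=11, d=2 → birth, X_9=12
t=9: X=12, d=4 → birth, X_10=13
t=10: X=13, d=6 → birth, X_11=14
t=11: X=14, d=1 → birth, X_12=15
t=12: X=15, d=8 → death, X_13=14


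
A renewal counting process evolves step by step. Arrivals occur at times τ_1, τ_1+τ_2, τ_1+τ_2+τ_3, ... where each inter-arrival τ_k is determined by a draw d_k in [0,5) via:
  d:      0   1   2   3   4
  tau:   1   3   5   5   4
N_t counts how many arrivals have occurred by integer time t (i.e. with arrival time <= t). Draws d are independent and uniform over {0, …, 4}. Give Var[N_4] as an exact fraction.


Inter-arrival values over d=0..4: [1, 3, 5, 5, 4]
Each d has probability 1/5, so the pmf of τ is: f(1) = 1/5, f(3) = 1/5, f(4) = 1/5, f(5) = 2/5
Let p_n(j) = P(N_n = j), with p_0 = [1]. Condition on τ_1: p_n(0) = P(τ > n), and for j >= 1, p_n(j) = Σ_{k<=n} f(k)·p_{n−k}(j−1)
p_1 = [4/5, 1/5]  (j = 0..1)
p_2 = [4/5, 4/25, 1/25]  (j = 0..2)
p_3 = [3/5, 9/25, 4/125, 1/125]  (j = 0..3)
p_4 = [2/5, 12/25, 14/125, 4/625, 1/625]  (j = 0..4)
E[N_4] = Σ j·p_4(j) = 456/625;  E[N_4²] = Σ j²·p_4(j) = 632/625
Var[N_4] = 632/625 − (456/625)² = 187064/390625

187064/390625


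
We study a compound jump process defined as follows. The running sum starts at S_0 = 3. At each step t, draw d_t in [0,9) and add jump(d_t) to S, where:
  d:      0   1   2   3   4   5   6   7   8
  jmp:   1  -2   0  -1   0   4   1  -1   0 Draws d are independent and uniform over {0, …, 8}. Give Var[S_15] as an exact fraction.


1060/27

Outcome values over d=0..8: [1, -2, 0, -1, 0, 4, 1, -1, 0]
Σy = 2, Σy² = 24, M = 9
μ = 2/9 = 2/9,  σ² = 24/9 − (2/9)² = 212/81
Independent increments: Var[S_15] = 15·σ² = 15·(212/81) = 1060/27


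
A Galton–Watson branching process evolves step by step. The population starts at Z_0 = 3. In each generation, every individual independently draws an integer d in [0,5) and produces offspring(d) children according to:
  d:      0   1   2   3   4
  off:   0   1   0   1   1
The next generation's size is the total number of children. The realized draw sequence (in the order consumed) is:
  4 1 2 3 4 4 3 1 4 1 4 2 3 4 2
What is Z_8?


gen 0: Z_0=3, draws=[4, 1, 2], offspring=[1, 1, 0], Z_1=2
gen 1: Z_1=2, draws=[3, 4], offspring=[1, 1], Z_2=2
gen 2: Z_2=2, draws=[4, 3], offspring=[1, 1], Z_3=2
gen 3: Z_3=2, draws=[1, 4], offspring=[1, 1], Z_4=2
gen 4: Z_4=2, draws=[1, 4], offspring=[1, 1], Z_5=2
gen 5: Z_5=2, draws=[2, 3], offspring=[0, 1], Z_6=1
gen 6: Z_6=1, draws=[4], offspring=[1], Z_7=1
gen 7: Z_7=1, draws=[2], offspring=[0], Z_8=0

0


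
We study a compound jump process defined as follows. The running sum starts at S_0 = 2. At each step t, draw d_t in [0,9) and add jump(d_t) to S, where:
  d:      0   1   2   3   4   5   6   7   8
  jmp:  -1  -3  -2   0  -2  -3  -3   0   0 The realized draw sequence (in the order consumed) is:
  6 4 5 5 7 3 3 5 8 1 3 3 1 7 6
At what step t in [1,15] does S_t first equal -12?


8

t=0: S=2, d=6, jump=-3, S_1=-1
t=1: S=-1, d=4, jump=-2, S_2=-3
t=2: S=-3, d=5, jump=-3, S_3=-6
t=3: S=-6, d=5, jump=-3, S_4=-9
t=4: S=-9, d=7, jump=0, S_5=-9
t=5: S=-9, d=3, jump=0, S_6=-9
t=6: S=-9, d=3, jump=0, S_7=-9
t=7: S=-9, d=5, jump=-3, S_8=-12
t=8: S=-12, d=8, jump=0, S_9=-12
t=9: S=-12, d=1, jump=-3, S_10=-15
t=10: S=-15, d=3, jump=0, S_11=-15
t=11: S=-15, d=3, jump=0, S_12=-15
t=12: S=-15, d=1, jump=-3, S_13=-18
t=13: S=-18, d=7, jump=0, S_14=-18
t=14: S=-18, d=6, jump=-3, S_15=-21


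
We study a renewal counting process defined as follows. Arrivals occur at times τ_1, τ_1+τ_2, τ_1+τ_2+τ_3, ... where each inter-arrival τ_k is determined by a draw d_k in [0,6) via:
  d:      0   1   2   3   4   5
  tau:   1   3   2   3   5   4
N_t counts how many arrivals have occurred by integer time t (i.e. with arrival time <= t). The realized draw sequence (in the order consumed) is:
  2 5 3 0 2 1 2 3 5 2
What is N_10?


4

draw d_1=2: τ_1=2, arrival time A_1=2
draw d_2=5: τ_2=4, arrival time A_2=6
draw d_3=3: τ_3=3, arrival time A_3=9
draw d_4=0: τ_4=1, arrival time A_4=10
draw d_5=2: τ_5=2, arrival time A_5=12
draw d_6=1: τ_6=3, arrival time A_6=15
draw d_7=2: τ_7=2, arrival time A_7=17
draw d_8=3: τ_8=3, arrival time A_8=20
draw d_9=5: τ_9=4, arrival time A_9=24
draw d_10=2: τ_10=2, arrival time A_10=26
N_t over t=0..10: 0:0 1:0 2:1 3:1 4:1 5:1 6:2 7:2 8:2 9:3 10:4


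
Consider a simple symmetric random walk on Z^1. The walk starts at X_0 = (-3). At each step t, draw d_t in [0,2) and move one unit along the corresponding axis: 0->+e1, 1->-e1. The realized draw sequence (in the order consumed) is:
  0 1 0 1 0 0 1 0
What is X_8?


(-1)

t=0: X=(-3), d=0 → +e1, X_1=(-2)
t=1: X=(-2), d=1 → -e1, X_2=(-3)
t=2: X=(-3), d=0 → +e1, X_3=(-2)
t=3: X=(-2), d=1 → -e1, X_4=(-3)
t=4: X=(-3), d=0 → +e1, X_5=(-2)
t=5: X=(-2), d=0 → +e1, X_6=(-1)
t=6: X=(-1), d=1 → -e1, X_7=(-2)
t=7: X=(-2), d=0 → +e1, X_8=(-1)


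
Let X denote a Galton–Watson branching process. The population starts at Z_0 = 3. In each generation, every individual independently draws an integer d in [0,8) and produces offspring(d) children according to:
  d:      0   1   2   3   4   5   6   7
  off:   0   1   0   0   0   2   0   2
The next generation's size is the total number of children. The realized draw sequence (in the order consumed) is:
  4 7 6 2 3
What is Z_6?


gen 0: Z_0=3, draws=[4, 7, 6], offspring=[0, 2, 0], Z_1=2
gen 1: Z_1=2, draws=[2, 3], offspring=[0, 0], Z_2=0
gen 2: Z_2=0, draws=[], offspring=[], Z_3=0
gen 3: Z_3=0, draws=[], offspring=[], Z_4=0
gen 4: Z_4=0, draws=[], offspring=[], Z_5=0
gen 5: Z_5=0, draws=[], offspring=[], Z_6=0

0


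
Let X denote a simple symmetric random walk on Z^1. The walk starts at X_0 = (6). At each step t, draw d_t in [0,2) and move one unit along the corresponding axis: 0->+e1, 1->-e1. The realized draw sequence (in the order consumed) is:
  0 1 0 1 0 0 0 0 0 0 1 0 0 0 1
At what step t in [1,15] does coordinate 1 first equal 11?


9

t=0: X=(6), d=0 → +e1, X_1=(7)
t=1: X=(7), d=1 → -e1, X_2=(6)
t=2: X=(6), d=0 → +e1, X_3=(7)
t=3: X=(7), d=1 → -e1, X_4=(6)
t=4: X=(6), d=0 → +e1, X_5=(7)
t=5: X=(7), d=0 → +e1, X_6=(8)
t=6: X=(8), d=0 → +e1, X_7=(9)
t=7: X=(9), d=0 → +e1, X_8=(10)
t=8: X=(10), d=0 → +e1, X_9=(11)
t=9: X=(11), d=0 → +e1, X_10=(12)
t=10: X=(12), d=1 → -e1, X_11=(11)
t=11: X=(11), d=0 → +e1, X_12=(12)
t=12: X=(12), d=0 → +e1, X_13=(13)
t=13: X=(13), d=0 → +e1, X_14=(14)
t=14: X=(14), d=1 → -e1, X_15=(13)


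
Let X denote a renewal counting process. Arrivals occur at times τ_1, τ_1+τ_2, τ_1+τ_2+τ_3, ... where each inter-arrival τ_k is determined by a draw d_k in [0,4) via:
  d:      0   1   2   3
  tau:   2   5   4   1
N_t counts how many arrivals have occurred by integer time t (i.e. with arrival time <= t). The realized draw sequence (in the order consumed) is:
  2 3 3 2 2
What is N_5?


2

draw d_1=2: τ_1=4, arrival time A_1=4
draw d_2=3: τ_2=1, arrival time A_2=5
draw d_3=3: τ_3=1, arrival time A_3=6
draw d_4=2: τ_4=4, arrival time A_4=10
draw d_5=2: τ_5=4, arrival time A_5=14
N_t over t=0..5: 0:0 1:0 2:0 3:0 4:1 5:2


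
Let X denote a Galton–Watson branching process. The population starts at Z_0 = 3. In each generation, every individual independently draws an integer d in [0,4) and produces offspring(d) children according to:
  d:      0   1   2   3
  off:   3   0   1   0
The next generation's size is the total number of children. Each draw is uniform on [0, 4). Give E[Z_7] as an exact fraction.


Outcome values over d=0..3: [3, 0, 1, 0]
Σy = 4, Σy² = 10, M = 4
μ = 4/4 = 1,  σ² = 10/4 − (1)² = 3/2
E[Z_0] = 3
E[Z_1] = 1·E[Z_0] = 3
E[Z_2] = 1·E[Z_1] = 3
E[Z_3] = 1·E[Z_2] = 3
E[Z_4] = 1·E[Z_3] = 3
E[Z_5] = 1·E[Z_4] = 3
E[Z_6] = 1·E[Z_5] = 3
E[Z_7] = 1·E[Z_6] = 3

3


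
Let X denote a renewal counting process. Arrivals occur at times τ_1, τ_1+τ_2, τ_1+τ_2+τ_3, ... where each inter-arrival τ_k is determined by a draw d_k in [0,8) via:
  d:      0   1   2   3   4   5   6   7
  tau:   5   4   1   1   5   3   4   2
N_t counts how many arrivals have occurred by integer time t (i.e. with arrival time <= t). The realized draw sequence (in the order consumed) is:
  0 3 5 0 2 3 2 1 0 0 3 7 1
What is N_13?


3

draw d_1=0: τ_1=5, arrival time A_1=5
draw d_2=3: τ_2=1, arrival time A_2=6
draw d_3=5: τ_3=3, arrival time A_3=9
draw d_4=0: τ_4=5, arrival time A_4=14
draw d_5=2: τ_5=1, arrival time A_5=15
draw d_6=3: τ_6=1, arrival time A_6=16
draw d_7=2: τ_7=1, arrival time A_7=17
draw d_8=1: τ_8=4, arrival time A_8=21
draw d_9=0: τ_9=5, arrival time A_9=26
draw d_10=0: τ_10=5, arrival time A_10=31
draw d_11=3: τ_11=1, arrival time A_11=32
draw d_12=7: τ_12=2, arrival time A_12=34
draw d_13=1: τ_13=4, arrival time A_13=38
N_t over t=0..13: 0:0 1:0 2:0 3:0 4:0 5:1 6:2 7:2 8:2 9:3 10:3 11:3 12:3 13:3


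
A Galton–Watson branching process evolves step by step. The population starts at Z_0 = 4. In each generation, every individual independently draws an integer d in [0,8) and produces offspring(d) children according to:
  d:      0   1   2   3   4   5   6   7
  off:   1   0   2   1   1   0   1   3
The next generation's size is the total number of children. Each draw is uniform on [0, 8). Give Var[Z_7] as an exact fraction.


Outcome values over d=0..7: [1, 0, 2, 1, 1, 0, 1, 3]
Σy = 9, Σy² = 17, M = 8
μ = 9/8 = 9/8,  σ² = 17/8 − (9/8)² = 55/64
V_0 = 0, E_0 = 4
V_1 = 55/64·E_0 + (9/8)²·V_0 = 55/16;  E_1 = 9/2
V_2 = 55/64·E_1 + (9/8)²·V_1 = 8415/1024;  E_2 = 81/16
V_3 = 55/64·E_2 + (9/8)²·V_2 = 966735/65536;  E_3 = 729/128
V_4 = 55/64·E_3 + (9/8)²·V_3 = 98834175/4194304;  E_4 = 6561/1024
V_5 = 55/64·E_4 + (9/8)²·V_4 = 9483630255/268435456;  E_5 = 59049/8192
V_6 = 55/64·E_5 + (9/8)²·V_5 = 874594520415/17179869184;  E_6 = 531441/65536
V_7 = 55/64·E_6 + (9/8)²·V_6 = 78504429976335/1099511627776;  E_7 = 4782969/524288

78504429976335/1099511627776


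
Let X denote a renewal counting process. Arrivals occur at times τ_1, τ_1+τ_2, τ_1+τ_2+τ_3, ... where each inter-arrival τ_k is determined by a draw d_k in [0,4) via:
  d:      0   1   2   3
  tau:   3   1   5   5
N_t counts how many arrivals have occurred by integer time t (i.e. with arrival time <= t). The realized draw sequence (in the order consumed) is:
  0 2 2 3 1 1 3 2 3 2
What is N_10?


draw d_1=0: τ_1=3, arrival time A_1=3
draw d_2=2: τ_2=5, arrival time A_2=8
draw d_3=2: τ_3=5, arrival time A_3=13
draw d_4=3: τ_4=5, arrival time A_4=18
draw d_5=1: τ_5=1, arrival time A_5=19
draw d_6=1: τ_6=1, arrival time A_6=20
draw d_7=3: τ_7=5, arrival time A_7=25
draw d_8=2: τ_8=5, arrival time A_8=30
draw d_9=3: τ_9=5, arrival time A_9=35
draw d_10=2: τ_10=5, arrival time A_10=40
N_t over t=0..10: 0:0 1:0 2:0 3:1 4:1 5:1 6:1 7:1 8:2 9:2 10:2

2


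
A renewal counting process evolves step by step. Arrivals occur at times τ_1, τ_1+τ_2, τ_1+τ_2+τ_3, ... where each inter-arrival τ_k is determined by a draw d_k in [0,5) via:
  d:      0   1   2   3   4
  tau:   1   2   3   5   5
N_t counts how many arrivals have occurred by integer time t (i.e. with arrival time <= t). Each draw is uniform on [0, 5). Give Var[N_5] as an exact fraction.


4253074/9765625

Inter-arrival values over d=0..4: [1, 2, 3, 5, 5]
Each d has probability 1/5, so the pmf of τ is: f(1) = 1/5, f(2) = 1/5, f(3) = 1/5, f(5) = 2/5
Let p_n(j) = P(N_n = j), with p_0 = [1]. Condition on τ_1: p_n(0) = P(τ > n), and for j >= 1, p_n(j) = Σ_{k<=n} f(k)·p_{n−k}(j−1)
p_1 = [4/5, 1/5]  (j = 0..1)
p_2 = [3/5, 9/25, 1/25]  (j = 0..2)
p_3 = [2/5, 12/25, 14/125, 1/125]  (j = 0..3)
p_4 = [2/5, 9/25, 26/125, 19/625, 1/625]  (j = 0..4)
p_5 = [0, 17/25, 6/25, 9/125, 24/3125, 1/3125]  (j = 0..5)
E[N_5] = Σ j·p_5(j) = 4401/3125;  E[N_5²] = Σ j²·p_5(j) = 7559/3125
Var[N_5] = 7559/3125 − (4401/3125)² = 4253074/9765625


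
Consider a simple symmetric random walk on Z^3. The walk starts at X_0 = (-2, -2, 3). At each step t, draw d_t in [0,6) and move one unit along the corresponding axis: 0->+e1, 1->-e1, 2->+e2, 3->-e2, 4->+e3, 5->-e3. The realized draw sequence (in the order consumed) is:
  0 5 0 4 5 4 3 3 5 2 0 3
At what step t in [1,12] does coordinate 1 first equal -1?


1

t=0: X=(-2, -2, 3), d=0 → +e1, X_1=(-1, -2, 3)
t=1: X=(-1, -2, 3), d=5 → -e3, X_2=(-1, -2, 2)
t=2: X=(-1, -2, 2), d=0 → +e1, X_3=(0, -2, 2)
t=3: X=(0, -2, 2), d=4 → +e3, X_4=(0, -2, 3)
t=4: X=(0, -2, 3), d=5 → -e3, X_5=(0, -2, 2)
t=5: X=(0, -2, 2), d=4 → +e3, X_6=(0, -2, 3)
t=6: X=(0, -2, 3), d=3 → -e2, X_7=(0, -3, 3)
t=7: X=(0, -3, 3), d=3 → -e2, X_8=(0, -4, 3)
t=8: X=(0, -4, 3), d=5 → -e3, X_9=(0, -4, 2)
t=9: X=(0, -4, 2), d=2 → +e2, X_10=(0, -3, 2)
t=10: X=(0, -3, 2), d=0 → +e1, X_11=(1, -3, 2)
t=11: X=(1, -3, 2), d=3 → -e2, X_12=(1, -4, 2)


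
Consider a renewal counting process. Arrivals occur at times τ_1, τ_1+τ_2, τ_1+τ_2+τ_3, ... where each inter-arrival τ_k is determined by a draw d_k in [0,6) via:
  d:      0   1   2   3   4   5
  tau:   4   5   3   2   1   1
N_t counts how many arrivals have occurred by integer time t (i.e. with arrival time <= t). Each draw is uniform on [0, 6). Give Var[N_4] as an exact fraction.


Inter-arrival values over d=0..5: [4, 5, 3, 2, 1, 1]
Each d has probability 1/6, so the pmf of τ is: f(1) = 1/3, f(2) = 1/6, f(3) = 1/6, f(4) = 1/6, f(5) = 1/6
Let p_n(j) = P(N_n = j), with p_0 = [1]. Condition on τ_1: p_n(0) = P(τ > n), and for j >= 1, p_n(j) = Σ_{k<=n} f(k)·p_{n−k}(j−1)
p_1 = [2/3, 1/3]  (j = 0..1)
p_2 = [1/2, 7/18, 1/9]  (j = 0..2)
p_3 = [1/3, 4/9, 5/27, 1/27]  (j = 0..3)
p_4 = [1/6, 17/36, 29/108, 13/162, 1/81]  (j = 0..4)
E[N_4] = Σ j·p_4(j) = 421/324;  E[N_4²] = Σ j²·p_4(j) = 799/324
Var[N_4] = 799/324 − (421/324)² = 81635/104976

81635/104976


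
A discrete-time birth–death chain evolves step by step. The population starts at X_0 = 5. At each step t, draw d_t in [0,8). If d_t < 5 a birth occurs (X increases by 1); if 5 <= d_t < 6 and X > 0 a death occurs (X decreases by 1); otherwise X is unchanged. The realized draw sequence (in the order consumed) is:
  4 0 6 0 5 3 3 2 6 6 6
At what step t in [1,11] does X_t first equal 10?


8

t=0: X=5, d=4 → birth, X_1=6
t=1: X=6, d=0 → birth, X_2=7
t=2: X=7, d=6 → hold, X_3=7
t=3: X=7, d=0 → birth, X_4=8
t=4: X=8, d=5 → death, X_5=7
t=5: X=7, d=3 → birth, X_6=8
t=6: X=8, d=3 → birth, X_7=9
t=7: X=9, d=2 → birth, X_8=10
t=8: X=10, d=6 → hold, X_9=10
t=9: X=10, d=6 → hold, X_10=10
t=10: X=10, d=6 → hold, X_11=10


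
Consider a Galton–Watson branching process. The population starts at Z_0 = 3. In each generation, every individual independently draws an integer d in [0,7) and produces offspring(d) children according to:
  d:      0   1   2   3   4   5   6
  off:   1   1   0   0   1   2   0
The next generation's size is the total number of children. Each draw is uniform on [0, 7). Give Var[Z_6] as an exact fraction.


11477700000/13841287201

Outcome values over d=0..6: [1, 1, 0, 0, 1, 2, 0]
Σy = 5, Σy² = 7, M = 7
μ = 5/7 = 5/7,  σ² = 7/7 − (5/7)² = 24/49
V_0 = 0, E_0 = 3
V_1 = 24/49·E_0 + (5/7)²·V_0 = 72/49;  E_1 = 15/7
V_2 = 24/49·E_1 + (5/7)²·V_1 = 4320/2401;  E_2 = 75/49
V_3 = 24/49·E_2 + (5/7)²·V_2 = 196200/117649;  E_3 = 375/343
V_4 = 24/49·E_3 + (5/7)²·V_3 = 7992000/5764801;  E_4 = 1875/2401
V_5 = 24/49·E_4 + (5/7)²·V_4 = 307845000/282475249;  E_5 = 9375/16807
V_6 = 24/49·E_5 + (5/7)²·V_5 = 11477700000/13841287201;  E_6 = 46875/117649


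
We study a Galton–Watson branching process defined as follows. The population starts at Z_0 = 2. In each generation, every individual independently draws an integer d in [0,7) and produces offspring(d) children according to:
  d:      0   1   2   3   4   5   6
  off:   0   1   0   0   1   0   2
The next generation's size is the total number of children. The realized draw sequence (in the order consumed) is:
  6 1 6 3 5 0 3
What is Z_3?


gen 0: Z_0=2, draws=[6, 1], offspring=[2, 1], Z_1=3
gen 1: Z_1=3, draws=[6, 3, 5], offspring=[2, 0, 0], Z_2=2
gen 2: Z_2=2, draws=[0, 3], offspring=[0, 0], Z_3=0

0


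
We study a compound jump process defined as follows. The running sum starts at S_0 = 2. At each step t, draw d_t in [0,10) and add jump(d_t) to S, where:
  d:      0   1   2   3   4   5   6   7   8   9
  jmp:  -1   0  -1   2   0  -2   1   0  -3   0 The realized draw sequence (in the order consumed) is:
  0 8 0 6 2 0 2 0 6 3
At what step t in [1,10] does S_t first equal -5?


7

t=0: S=2, d=0, jump=-1, S_1=1
t=1: S=1, d=8, jump=-3, S_2=-2
t=2: S=-2, d=0, jump=-1, S_3=-3
t=3: S=-3, d=6, jump=1, S_4=-2
t=4: S=-2, d=2, jump=-1, S_5=-3
t=5: S=-3, d=0, jump=-1, S_6=-4
t=6: S=-4, d=2, jump=-1, S_7=-5
t=7: S=-5, d=0, jump=-1, S_8=-6
t=8: S=-6, d=6, jump=1, S_9=-5
t=9: S=-5, d=3, jump=2, S_10=-3


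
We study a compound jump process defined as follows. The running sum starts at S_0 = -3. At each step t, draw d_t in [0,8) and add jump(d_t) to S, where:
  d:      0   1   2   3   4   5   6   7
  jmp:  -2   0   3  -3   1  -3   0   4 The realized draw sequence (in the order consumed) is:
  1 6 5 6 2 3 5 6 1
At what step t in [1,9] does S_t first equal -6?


3

t=0: S=-3, d=1, jump=0, S_1=-3
t=1: S=-3, d=6, jump=0, S_2=-3
t=2: S=-3, d=5, jump=-3, S_3=-6
t=3: S=-6, d=6, jump=0, S_4=-6
t=4: S=-6, d=2, jump=3, S_5=-3
t=5: S=-3, d=3, jump=-3, S_6=-6
t=6: S=-6, d=5, jump=-3, S_7=-9
t=7: S=-9, d=6, jump=0, S_8=-9
t=8: S=-9, d=1, jump=0, S_9=-9
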